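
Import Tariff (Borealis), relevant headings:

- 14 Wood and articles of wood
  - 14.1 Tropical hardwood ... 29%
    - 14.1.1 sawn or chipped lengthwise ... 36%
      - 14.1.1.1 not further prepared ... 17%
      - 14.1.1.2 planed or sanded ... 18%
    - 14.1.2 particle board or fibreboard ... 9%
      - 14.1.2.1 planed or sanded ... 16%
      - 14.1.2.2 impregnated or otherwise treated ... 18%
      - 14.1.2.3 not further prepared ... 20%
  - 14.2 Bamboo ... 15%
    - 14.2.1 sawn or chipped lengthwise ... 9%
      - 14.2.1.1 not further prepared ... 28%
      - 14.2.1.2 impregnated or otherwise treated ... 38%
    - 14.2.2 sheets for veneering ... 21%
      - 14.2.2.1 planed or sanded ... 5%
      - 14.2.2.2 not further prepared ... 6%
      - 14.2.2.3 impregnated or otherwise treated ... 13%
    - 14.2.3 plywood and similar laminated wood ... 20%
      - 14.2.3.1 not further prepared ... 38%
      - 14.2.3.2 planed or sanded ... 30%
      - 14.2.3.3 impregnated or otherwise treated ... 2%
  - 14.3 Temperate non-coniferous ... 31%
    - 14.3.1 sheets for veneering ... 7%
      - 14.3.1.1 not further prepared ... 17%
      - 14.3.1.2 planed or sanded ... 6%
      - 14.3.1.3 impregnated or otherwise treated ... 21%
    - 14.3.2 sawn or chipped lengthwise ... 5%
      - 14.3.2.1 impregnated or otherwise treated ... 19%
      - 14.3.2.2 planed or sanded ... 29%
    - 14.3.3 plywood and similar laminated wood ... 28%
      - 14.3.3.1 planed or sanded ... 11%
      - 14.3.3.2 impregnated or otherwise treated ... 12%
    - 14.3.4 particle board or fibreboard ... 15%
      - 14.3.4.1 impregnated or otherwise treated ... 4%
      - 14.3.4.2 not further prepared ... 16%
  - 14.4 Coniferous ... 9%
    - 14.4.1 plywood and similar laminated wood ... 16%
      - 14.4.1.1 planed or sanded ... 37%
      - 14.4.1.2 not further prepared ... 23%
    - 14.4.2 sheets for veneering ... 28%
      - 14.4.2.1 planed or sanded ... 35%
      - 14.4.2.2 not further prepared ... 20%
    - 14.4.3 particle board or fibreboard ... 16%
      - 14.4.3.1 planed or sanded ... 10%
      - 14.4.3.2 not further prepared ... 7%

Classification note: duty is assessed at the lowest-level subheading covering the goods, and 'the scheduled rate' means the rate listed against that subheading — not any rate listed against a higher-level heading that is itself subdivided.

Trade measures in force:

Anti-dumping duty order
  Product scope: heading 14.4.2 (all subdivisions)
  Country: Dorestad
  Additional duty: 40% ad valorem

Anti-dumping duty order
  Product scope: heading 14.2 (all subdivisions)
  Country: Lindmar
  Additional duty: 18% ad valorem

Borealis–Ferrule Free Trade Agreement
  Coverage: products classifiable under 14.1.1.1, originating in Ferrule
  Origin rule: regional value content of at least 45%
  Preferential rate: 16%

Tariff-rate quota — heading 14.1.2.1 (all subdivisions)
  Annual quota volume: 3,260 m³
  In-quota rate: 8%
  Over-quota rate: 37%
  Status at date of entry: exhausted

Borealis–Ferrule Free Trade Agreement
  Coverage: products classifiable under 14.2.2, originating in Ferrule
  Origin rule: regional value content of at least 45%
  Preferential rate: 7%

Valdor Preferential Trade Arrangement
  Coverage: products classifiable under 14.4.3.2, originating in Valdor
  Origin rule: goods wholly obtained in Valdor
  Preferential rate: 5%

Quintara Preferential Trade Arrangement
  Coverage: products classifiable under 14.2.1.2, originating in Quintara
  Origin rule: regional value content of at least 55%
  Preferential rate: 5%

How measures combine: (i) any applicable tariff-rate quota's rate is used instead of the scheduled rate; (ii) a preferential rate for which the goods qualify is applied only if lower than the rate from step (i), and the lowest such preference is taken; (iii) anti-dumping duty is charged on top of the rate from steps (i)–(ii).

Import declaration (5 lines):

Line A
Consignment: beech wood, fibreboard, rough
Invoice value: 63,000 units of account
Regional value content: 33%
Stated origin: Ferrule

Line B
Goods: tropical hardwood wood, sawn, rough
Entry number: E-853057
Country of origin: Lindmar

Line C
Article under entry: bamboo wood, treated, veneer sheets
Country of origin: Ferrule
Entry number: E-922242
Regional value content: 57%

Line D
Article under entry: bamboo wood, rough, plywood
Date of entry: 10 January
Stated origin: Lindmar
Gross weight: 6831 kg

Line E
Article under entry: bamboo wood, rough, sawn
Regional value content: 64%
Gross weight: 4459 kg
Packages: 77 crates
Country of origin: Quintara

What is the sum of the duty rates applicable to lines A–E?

124%

Line A: beech → 14.3; fibreboard → 14.3.4; rough → 14.3.4.2. Scheduled 16%. Ferrule agreement on 14.1.1.1: 14.3.4.2 not covered; Ferrule agreement on 14.2.2: 14.3.4.2 not covered. → 16%.
Line B: tropical hardwood → 14.1; sawn → 14.1.1; rough → 14.1.1.1. Scheduled 17%. No special measure applies. → 17%.
Line C: bamboo → 14.2; veneer sheets → 14.2.2; treated → 14.2.2.3. Scheduled 13%. Ferrule agreement on 14.1.1.1: 14.2.2.3 not covered; Ferrule agreement on 14.2.2: RVC ≥ 45% → 7% available; preferential 7%. → 7%.
Line D: bamboo → 14.2; plywood → 14.2.3; rough → 14.2.3.1. Scheduled 38%. anti-dumping (Lindmar, 14.2): +18%; total 38% + 18% = 56%. → 56%.
Line E: bamboo → 14.2; sawn → 14.2.1; rough → 14.2.1.1. Scheduled 28%. Quintara agreement on 14.2.1.2: 14.2.1.1 not covered. → 28%.
Sum: 16% + 17% + 7% + 56% + 28% = 124%.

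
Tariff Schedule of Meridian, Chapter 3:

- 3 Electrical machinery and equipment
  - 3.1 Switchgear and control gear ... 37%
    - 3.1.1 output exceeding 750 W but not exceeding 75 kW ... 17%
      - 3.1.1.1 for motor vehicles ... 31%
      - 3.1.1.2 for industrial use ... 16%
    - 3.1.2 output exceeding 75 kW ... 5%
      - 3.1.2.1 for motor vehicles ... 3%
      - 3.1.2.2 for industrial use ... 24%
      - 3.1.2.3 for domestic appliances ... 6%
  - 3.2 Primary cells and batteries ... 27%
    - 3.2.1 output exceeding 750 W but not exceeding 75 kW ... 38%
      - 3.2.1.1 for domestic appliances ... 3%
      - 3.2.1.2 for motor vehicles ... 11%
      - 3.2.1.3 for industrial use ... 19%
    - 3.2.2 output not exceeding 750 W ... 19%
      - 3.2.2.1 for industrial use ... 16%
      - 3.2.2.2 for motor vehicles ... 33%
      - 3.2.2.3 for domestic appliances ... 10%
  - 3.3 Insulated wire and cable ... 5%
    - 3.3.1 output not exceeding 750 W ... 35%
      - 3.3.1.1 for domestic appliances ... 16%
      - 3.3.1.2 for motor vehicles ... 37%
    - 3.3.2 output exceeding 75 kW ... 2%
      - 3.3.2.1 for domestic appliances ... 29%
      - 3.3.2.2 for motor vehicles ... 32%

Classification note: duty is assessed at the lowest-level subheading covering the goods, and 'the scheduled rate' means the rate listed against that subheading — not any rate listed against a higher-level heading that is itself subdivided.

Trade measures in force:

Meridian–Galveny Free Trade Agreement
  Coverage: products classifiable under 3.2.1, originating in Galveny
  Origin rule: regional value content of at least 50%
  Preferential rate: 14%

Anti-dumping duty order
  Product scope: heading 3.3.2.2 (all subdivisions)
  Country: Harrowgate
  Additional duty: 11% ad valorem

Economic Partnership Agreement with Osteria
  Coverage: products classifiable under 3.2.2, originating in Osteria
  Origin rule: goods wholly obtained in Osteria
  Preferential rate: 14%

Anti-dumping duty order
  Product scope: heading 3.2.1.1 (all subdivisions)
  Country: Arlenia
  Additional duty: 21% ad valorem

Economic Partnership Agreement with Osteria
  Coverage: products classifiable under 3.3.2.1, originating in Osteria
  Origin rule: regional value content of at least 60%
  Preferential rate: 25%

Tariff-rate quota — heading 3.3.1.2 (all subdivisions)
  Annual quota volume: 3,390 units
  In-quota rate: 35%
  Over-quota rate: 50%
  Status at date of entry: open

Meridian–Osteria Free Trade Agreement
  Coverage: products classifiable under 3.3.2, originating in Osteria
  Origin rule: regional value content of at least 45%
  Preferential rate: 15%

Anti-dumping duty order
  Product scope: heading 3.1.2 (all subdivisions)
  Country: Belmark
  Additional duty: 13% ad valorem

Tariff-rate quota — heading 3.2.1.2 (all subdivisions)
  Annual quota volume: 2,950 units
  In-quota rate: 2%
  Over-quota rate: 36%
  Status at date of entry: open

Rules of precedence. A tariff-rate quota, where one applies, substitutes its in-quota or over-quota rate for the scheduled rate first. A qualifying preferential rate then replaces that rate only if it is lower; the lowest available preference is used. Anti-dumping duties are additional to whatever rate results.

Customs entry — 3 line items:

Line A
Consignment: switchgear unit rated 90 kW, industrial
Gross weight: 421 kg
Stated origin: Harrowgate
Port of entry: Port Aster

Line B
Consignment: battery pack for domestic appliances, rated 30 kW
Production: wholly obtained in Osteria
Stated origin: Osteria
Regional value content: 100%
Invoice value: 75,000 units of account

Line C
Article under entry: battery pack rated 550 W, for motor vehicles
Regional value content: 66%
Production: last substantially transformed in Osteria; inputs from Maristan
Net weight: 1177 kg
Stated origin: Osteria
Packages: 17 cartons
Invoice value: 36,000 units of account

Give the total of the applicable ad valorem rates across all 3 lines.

60%

Line A: switchgear unit → 3.1; rated 90 kW → 3.1.2; industrial → 3.1.2.2. Scheduled 24%. No special measure applies. → 24%.
Line B: battery pack → 3.2; rated 30 kW → 3.2.1; for domestic appliances → 3.2.1.1. Scheduled 3%. Osteria agreement on 3.2.2: 3.2.1.1 not covered; Osteria agreement on 3.3.2.1: 3.2.1.1 not covered; Osteria agreement on 3.3.2: 3.2.1.1 not covered. → 3%.
Line C: battery pack → 3.2; rated 550 W → 3.2.2; for motor vehicles → 3.2.2.2. Scheduled 33%. Osteria agreement on 3.2.2: not wholly obtained; Osteria agreement on 3.3.2.1: 3.2.2.2 not covered; Osteria agreement on 3.3.2: 3.2.2.2 not covered. → 33%.
Sum: 24% + 3% + 33% = 60%.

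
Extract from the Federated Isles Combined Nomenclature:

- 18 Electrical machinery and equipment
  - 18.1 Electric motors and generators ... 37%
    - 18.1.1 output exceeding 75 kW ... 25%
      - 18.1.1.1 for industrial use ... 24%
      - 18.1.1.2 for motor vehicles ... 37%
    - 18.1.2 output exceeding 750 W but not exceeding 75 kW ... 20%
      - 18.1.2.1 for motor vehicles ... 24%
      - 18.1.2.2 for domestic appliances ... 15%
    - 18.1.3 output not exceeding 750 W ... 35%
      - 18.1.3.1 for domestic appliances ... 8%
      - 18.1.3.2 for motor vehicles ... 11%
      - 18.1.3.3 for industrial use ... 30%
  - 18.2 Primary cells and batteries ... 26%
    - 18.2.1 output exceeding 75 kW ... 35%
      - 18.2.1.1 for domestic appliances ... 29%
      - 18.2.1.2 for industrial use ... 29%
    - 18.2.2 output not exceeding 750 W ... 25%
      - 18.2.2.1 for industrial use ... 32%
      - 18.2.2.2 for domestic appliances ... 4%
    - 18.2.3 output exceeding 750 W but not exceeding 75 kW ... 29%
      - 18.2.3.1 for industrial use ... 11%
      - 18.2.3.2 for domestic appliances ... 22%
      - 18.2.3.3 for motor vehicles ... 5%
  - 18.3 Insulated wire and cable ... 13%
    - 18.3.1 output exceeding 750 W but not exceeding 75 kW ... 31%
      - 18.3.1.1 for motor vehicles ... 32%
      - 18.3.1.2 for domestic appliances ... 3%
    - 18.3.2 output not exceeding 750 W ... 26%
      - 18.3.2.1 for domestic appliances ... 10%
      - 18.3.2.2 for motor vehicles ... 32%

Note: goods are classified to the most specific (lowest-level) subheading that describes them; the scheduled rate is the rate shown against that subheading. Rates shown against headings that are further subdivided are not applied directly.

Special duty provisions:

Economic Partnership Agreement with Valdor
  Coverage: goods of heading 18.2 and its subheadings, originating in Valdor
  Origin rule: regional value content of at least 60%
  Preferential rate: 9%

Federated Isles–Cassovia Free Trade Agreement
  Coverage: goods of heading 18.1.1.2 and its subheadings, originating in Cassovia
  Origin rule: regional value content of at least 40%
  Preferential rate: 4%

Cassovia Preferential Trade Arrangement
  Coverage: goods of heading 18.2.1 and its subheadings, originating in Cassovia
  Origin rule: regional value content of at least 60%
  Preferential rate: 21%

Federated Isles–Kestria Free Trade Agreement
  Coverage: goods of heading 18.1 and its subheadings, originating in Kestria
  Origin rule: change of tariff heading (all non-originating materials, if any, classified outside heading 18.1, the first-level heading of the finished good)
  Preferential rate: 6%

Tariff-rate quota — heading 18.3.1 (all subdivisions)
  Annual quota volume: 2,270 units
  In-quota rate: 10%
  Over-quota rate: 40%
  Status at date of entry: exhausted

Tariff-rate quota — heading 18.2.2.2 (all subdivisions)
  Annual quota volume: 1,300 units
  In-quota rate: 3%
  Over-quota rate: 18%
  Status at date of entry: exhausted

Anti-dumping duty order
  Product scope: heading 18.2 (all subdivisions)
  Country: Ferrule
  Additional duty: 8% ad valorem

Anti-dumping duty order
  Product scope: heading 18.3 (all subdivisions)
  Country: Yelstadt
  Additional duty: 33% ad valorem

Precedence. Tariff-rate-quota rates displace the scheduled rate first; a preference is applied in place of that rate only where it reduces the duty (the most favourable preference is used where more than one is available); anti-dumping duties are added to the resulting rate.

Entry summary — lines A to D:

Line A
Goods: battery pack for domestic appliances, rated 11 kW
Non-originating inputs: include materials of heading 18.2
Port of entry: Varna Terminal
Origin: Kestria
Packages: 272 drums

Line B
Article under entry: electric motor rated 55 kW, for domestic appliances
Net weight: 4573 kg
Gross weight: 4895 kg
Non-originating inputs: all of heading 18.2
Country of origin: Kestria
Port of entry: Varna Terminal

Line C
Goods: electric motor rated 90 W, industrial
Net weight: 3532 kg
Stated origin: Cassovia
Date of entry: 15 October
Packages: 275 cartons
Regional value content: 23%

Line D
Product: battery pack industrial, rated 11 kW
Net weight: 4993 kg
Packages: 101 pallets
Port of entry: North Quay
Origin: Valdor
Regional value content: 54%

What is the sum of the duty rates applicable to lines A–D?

69%

Line A: battery pack → 18.2; rated 11 kW → 18.2.3; for domestic appliances → 18.2.3.2. Scheduled 22%. Kestria agreement on 18.1: 18.2.3.2 not covered. → 22%.
Line B: electric motor → 18.1; rated 55 kW → 18.1.2; for domestic appliances → 18.1.2.2. Scheduled 15%. Kestria agreement on 18.1: CTH met → 6% available; preferential 6%. → 6%.
Line C: electric motor → 18.1; rated 90 W → 18.1.3; industrial → 18.1.3.3. Scheduled 30%. Cassovia agreement on 18.1.1.2: 18.1.3.3 not covered; Cassovia agreement on 18.2.1: 18.1.3.3 not covered. → 30%.
Line D: battery pack → 18.2; rated 11 kW → 18.2.3; industrial → 18.2.3.1. Scheduled 11%. Valdor agreement on 18.2: RVC < 60%. → 11%.
Sum: 22% + 6% + 30% + 11% = 69%.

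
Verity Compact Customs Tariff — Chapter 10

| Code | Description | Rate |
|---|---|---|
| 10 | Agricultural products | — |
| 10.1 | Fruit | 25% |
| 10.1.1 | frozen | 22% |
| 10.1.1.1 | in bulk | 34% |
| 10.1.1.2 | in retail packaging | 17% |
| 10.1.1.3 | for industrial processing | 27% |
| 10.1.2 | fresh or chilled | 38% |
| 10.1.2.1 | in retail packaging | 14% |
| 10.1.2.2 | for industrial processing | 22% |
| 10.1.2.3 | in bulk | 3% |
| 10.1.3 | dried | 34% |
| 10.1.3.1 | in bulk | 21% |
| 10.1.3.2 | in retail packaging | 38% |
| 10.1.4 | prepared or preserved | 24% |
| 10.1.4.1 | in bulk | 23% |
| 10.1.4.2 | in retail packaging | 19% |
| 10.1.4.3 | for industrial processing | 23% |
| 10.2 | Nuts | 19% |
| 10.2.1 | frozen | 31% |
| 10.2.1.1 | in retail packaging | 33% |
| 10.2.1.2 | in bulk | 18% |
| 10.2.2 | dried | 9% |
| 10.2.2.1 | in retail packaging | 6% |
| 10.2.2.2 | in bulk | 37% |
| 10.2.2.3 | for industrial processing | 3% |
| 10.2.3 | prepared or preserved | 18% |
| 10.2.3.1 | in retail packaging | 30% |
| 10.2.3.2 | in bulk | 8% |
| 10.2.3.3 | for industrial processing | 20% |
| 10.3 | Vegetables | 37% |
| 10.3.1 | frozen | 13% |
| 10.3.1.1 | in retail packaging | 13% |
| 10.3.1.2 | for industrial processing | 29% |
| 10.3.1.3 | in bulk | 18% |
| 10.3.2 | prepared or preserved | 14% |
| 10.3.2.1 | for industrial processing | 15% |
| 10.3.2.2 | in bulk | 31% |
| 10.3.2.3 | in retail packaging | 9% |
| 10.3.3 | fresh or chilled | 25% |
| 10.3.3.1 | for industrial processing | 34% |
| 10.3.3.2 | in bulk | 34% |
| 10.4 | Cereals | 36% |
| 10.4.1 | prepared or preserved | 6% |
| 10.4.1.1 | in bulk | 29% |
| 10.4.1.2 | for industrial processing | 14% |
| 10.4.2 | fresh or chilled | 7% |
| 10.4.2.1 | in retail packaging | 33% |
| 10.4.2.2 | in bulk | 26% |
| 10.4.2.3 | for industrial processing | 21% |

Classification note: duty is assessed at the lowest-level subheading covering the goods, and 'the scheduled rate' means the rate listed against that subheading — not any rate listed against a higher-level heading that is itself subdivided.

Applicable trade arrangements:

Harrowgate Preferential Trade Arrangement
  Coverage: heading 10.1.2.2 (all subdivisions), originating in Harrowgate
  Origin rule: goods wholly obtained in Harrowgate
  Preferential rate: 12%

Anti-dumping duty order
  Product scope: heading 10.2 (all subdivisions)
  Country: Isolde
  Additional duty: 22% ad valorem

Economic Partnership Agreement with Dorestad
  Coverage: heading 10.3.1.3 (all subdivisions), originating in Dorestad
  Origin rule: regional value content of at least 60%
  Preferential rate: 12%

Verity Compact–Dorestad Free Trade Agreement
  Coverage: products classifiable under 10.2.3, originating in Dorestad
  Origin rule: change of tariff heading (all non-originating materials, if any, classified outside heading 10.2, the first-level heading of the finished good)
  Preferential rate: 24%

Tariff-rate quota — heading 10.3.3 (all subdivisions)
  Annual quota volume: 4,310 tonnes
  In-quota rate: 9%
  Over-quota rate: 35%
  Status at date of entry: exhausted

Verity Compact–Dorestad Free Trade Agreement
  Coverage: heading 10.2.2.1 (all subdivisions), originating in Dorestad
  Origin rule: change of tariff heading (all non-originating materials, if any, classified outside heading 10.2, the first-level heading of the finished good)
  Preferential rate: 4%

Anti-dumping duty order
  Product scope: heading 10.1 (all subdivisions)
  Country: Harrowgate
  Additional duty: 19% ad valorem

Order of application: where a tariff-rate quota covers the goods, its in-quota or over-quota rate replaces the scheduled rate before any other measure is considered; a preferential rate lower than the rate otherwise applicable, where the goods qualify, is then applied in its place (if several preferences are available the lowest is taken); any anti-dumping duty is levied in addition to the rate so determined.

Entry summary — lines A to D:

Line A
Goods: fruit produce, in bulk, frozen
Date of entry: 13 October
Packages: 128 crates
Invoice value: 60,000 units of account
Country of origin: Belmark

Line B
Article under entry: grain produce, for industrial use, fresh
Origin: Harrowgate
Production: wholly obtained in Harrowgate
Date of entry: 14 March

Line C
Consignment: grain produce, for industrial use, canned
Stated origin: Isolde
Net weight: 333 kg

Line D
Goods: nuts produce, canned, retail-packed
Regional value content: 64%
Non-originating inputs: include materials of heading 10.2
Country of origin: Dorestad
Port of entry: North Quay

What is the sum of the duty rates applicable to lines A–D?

Line A: fruit → 10.1; frozen → 10.1.1; in bulk → 10.1.1.1. Scheduled 34%. No special measure applies. → 34%.
Line B: grain → 10.4; fresh → 10.4.2; for industrial use → 10.4.2.3. Scheduled 21%. Harrowgate agreement on 10.1.2.2: 10.4.2.3 not covered. → 21%.
Line C: grain → 10.4; canned → 10.4.1; for industrial use → 10.4.1.2. Scheduled 14%. No special measure applies. → 14%.
Line D: nuts → 10.2; canned → 10.2.3; retail-packed → 10.2.3.1. Scheduled 30%. Dorestad agreement on 10.3.1.3: 10.2.3.1 not covered; Dorestad agreement on 10.2.3: CTH not met; Dorestad agreement on 10.2.2.1: 10.2.3.1 not covered. → 30%.
Sum: 34% + 21% + 14% + 30% = 99%.

99%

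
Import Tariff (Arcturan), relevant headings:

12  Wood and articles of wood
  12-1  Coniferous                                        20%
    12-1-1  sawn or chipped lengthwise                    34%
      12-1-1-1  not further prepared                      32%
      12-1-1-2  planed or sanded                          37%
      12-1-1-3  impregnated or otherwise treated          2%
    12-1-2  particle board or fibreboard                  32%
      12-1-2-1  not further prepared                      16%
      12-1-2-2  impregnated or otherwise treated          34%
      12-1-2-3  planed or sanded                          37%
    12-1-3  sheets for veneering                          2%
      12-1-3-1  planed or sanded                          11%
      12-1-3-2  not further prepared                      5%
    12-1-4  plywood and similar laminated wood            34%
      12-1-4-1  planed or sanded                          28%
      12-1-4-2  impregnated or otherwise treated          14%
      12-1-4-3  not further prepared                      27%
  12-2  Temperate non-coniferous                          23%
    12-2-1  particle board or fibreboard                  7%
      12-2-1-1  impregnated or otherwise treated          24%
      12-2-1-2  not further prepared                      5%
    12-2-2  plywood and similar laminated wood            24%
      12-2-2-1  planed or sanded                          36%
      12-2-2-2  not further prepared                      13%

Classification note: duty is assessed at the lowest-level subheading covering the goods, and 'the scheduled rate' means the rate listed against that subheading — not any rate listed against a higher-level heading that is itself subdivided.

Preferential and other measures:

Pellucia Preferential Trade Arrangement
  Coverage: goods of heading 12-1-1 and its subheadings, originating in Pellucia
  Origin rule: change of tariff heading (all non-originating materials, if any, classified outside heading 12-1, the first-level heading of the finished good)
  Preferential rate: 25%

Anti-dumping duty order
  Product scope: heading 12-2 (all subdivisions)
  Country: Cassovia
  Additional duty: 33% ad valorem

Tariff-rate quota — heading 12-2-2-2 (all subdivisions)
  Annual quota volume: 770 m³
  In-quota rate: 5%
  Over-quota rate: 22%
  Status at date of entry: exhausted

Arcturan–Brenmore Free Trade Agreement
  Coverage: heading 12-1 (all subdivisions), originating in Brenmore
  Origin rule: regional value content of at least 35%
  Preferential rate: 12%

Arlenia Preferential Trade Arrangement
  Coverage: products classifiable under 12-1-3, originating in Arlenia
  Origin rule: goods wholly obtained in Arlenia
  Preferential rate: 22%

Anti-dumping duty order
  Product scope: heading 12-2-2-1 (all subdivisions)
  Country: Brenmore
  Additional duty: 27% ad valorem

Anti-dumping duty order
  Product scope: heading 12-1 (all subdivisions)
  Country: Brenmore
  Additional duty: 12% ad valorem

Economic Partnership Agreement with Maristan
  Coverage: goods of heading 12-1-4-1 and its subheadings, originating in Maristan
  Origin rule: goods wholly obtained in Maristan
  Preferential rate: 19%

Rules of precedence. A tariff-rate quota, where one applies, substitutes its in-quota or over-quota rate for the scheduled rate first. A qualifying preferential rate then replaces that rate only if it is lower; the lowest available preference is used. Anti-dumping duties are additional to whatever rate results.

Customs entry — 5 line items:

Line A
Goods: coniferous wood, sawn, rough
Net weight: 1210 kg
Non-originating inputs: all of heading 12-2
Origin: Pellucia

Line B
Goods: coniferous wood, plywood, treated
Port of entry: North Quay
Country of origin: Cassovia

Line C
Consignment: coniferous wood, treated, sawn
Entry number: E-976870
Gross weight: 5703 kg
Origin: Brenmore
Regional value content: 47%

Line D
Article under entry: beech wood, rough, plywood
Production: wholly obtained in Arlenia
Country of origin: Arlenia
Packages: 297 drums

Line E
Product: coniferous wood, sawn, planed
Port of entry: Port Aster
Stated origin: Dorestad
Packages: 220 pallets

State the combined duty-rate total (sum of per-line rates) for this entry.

Line A: coniferous → 12-1; sawn → 12-1-1; rough → 12-1-1-1. Scheduled 32%. Pellucia agreement on 12-1-1: CTH met → 25% available; preferential 25%. → 25%.
Line B: coniferous → 12-1; plywood → 12-1-4; treated → 12-1-4-2. Scheduled 14%. No special measure applies. → 14%.
Line C: coniferous → 12-1; sawn → 12-1-1; treated → 12-1-1-3. Scheduled 2%. Brenmore agreement on 12-1: RVC ≥ 35% → 12% available; preference 12% not lower than 2% → no reduction; anti-dumping (Brenmore, 12-1): +12%; total 2% + 12% = 14%. → 14%.
Line D: beech → 12-2; plywood → 12-2-2; rough → 12-2-2-2. Scheduled 13%. quota on 12-2-2-2 exhausted → over-quota 22%; Arlenia agreement on 12-1-3: 12-2-2-2 not covered. → 22%.
Line E: coniferous → 12-1; sawn → 12-1-1; planed → 12-1-1-2. Scheduled 37%. No special measure applies. → 37%.
Sum: 25% + 14% + 14% + 22% + 37% = 112%.

112%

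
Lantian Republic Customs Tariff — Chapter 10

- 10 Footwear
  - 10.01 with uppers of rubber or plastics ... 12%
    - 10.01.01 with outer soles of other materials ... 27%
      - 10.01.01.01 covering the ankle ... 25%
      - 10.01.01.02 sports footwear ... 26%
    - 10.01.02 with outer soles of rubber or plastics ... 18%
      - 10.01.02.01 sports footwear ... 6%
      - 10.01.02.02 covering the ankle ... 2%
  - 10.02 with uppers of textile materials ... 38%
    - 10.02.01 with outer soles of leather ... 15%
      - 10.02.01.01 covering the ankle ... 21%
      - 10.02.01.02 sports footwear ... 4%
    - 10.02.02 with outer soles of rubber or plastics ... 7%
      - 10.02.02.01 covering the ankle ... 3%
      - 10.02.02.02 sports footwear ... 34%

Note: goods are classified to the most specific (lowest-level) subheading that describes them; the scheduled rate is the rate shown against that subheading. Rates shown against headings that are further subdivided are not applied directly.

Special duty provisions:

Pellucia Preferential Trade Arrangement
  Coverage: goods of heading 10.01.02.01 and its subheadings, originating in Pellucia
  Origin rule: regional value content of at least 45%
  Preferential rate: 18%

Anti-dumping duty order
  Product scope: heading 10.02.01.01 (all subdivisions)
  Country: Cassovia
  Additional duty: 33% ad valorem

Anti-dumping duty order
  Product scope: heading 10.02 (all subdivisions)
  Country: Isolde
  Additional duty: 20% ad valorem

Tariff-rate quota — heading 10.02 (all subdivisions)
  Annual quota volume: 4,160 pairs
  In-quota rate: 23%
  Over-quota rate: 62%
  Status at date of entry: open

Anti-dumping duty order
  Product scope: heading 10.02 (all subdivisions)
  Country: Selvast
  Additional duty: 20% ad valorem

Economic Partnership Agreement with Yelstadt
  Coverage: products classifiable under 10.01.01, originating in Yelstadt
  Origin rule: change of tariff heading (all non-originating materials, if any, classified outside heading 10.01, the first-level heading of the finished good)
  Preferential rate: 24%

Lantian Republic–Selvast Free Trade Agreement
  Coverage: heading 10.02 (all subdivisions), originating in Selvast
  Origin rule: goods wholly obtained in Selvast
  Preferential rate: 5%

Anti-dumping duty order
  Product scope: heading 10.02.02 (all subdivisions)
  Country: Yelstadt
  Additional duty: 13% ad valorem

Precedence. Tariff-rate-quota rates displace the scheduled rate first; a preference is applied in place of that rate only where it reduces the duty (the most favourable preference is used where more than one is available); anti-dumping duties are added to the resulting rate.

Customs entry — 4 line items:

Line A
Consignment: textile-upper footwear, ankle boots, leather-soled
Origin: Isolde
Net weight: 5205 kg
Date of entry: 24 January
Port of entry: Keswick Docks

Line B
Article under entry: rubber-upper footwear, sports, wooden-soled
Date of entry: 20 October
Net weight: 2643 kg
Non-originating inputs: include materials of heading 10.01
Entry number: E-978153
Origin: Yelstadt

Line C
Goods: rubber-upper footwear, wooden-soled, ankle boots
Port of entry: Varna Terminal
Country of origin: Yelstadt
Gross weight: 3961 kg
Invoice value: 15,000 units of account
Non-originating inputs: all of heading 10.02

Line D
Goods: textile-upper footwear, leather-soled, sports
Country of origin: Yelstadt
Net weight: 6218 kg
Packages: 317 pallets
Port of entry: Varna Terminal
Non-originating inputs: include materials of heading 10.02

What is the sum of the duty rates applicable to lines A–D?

Line A: textile-upper → 10.02; leather-soled → 10.02.01; ankle boots → 10.02.01.01. Scheduled 21%. quota on 10.02 open → in-quota 23%; anti-dumping (Isolde, 10.02): +20%; total 23% + 20% = 43%. → 43%.
Line B: rubber-upper → 10.01; wooden-soled → 10.01.01; sports → 10.01.01.02. Scheduled 26%. Yelstadt agreement on 10.01.01: CTH not met. → 26%.
Line C: rubber-upper → 10.01; wooden-soled → 10.01.01; ankle boots → 10.01.01.01. Scheduled 25%. Yelstadt agreement on 10.01.01: CTH met → 24% available; preferential 24%. → 24%.
Line D: textile-upper → 10.02; leather-soled → 10.02.01; sports → 10.02.01.02. Scheduled 4%. quota on 10.02 open → in-quota 23%; Yelstadt agreement on 10.01.01: 10.02.01.02 not covered. → 23%.
Sum: 43% + 26% + 24% + 23% = 116%.

116%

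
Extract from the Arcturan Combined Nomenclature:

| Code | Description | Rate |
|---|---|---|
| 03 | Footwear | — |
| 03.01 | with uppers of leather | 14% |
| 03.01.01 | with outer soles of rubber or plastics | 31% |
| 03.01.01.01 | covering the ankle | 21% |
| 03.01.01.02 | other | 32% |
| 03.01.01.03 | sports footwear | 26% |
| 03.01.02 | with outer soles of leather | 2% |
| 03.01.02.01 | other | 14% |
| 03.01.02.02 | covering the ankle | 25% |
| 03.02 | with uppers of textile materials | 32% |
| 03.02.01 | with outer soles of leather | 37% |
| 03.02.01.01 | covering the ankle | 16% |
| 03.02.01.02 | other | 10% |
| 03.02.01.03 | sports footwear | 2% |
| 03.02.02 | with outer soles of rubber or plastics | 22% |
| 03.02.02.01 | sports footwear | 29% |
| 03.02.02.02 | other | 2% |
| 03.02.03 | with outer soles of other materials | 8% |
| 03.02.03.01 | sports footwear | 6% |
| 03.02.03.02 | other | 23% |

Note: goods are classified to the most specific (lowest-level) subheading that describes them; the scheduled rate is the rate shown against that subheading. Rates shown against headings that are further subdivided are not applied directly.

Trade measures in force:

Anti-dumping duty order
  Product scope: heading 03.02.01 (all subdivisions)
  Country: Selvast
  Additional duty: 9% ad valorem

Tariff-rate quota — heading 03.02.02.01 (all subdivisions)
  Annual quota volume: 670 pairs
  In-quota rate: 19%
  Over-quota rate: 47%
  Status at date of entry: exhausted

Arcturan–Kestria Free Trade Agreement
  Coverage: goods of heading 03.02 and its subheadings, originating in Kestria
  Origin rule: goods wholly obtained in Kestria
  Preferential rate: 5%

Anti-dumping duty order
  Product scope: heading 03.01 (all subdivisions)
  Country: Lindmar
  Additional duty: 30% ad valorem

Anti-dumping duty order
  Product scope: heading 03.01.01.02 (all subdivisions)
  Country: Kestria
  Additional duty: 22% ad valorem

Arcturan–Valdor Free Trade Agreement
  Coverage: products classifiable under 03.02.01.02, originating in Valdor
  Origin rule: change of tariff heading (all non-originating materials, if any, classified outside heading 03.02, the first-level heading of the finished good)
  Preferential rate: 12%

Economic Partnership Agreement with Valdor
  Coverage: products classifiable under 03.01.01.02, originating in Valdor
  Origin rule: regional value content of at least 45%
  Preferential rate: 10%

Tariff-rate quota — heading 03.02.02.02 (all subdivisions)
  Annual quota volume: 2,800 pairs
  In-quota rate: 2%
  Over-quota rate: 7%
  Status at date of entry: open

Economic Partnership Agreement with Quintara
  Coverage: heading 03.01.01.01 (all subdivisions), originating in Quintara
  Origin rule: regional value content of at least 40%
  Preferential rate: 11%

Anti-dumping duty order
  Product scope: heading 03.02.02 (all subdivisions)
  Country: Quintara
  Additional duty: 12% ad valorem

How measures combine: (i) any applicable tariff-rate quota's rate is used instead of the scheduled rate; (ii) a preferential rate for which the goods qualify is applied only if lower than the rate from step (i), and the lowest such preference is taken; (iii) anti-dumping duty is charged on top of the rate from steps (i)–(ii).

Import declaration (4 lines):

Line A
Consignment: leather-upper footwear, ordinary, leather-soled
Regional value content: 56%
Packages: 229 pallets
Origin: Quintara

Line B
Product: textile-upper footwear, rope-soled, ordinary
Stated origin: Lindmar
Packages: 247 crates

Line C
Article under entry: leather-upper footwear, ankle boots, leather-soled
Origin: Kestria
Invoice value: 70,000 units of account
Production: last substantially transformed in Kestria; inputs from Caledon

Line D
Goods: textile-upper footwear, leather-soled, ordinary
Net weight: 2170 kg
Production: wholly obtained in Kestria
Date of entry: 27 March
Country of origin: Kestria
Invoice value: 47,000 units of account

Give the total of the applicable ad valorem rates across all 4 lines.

67%

Line A: leather-upper → 03.01; leather-soled → 03.01.02; ordinary → 03.01.02.01. Scheduled 14%. Quintara agreement on 03.01.01.01: 03.01.02.01 not covered. → 14%.
Line B: textile-upper → 03.02; rope-soled → 03.02.03; ordinary → 03.02.03.02. Scheduled 23%. No special measure applies. → 23%.
Line C: leather-upper → 03.01; leather-soled → 03.01.02; ankle boots → 03.01.02.02. Scheduled 25%. Kestria agreement on 03.02: 03.01.02.02 not covered. → 25%.
Line D: textile-upper → 03.02; leather-soled → 03.02.01; ordinary → 03.02.01.02. Scheduled 10%. Kestria agreement on 03.02: wholly obtained → 5% available; preferential 5%. → 5%.
Sum: 14% + 23% + 25% + 5% = 67%.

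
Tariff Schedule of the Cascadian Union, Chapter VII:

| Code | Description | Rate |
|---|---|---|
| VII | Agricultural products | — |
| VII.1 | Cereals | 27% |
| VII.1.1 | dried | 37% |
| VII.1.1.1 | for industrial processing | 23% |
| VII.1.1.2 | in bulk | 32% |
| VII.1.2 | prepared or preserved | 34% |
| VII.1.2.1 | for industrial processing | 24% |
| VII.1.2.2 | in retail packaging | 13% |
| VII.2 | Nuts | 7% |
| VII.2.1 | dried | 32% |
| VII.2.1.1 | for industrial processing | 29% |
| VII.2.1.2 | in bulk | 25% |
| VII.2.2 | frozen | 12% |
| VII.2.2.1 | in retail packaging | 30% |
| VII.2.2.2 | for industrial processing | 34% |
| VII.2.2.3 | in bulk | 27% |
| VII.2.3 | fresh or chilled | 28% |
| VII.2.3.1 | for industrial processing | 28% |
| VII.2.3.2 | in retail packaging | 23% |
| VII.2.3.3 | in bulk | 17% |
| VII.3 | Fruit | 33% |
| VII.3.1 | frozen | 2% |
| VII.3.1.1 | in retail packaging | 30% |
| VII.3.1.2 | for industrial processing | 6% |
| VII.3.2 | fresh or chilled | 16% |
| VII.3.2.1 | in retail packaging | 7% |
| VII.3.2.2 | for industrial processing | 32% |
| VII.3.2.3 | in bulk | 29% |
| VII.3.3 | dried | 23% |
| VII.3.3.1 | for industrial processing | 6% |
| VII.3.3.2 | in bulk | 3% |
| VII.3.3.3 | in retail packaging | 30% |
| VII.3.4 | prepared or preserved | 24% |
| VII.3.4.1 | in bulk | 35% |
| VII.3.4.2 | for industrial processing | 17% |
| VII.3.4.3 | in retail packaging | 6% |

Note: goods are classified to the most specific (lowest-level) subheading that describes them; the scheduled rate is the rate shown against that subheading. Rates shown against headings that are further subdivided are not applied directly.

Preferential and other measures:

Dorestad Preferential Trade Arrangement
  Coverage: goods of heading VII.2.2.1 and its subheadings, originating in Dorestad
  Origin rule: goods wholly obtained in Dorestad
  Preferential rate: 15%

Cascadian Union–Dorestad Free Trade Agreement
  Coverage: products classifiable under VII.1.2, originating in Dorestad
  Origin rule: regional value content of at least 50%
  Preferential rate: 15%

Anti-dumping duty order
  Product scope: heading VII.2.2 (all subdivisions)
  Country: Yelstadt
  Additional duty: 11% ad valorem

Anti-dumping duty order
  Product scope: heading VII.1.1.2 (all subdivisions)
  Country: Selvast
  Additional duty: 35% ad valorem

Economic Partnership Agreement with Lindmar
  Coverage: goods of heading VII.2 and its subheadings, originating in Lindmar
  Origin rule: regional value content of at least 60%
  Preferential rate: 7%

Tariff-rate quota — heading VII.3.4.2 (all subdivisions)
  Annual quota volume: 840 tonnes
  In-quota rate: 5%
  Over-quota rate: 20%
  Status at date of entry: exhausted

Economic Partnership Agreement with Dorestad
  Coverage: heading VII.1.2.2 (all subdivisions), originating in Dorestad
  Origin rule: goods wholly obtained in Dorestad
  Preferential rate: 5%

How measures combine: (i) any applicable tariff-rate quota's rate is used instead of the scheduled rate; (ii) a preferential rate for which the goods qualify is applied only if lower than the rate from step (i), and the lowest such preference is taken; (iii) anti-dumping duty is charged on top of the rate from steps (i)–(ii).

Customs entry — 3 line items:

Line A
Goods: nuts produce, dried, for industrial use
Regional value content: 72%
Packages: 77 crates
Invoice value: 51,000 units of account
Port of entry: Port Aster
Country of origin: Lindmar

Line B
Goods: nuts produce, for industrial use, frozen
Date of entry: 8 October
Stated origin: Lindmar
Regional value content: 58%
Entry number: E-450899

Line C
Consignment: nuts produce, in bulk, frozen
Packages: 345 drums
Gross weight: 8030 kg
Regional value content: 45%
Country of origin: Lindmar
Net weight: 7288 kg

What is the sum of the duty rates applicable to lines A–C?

68%

Line A: nuts → VII.2; dried → VII.2.1; for industrial use → VII.2.1.1. Scheduled 29%. Lindmar agreement on VII.2: RVC ≥ 60% → 7% available; preferential 7%. → 7%.
Line B: nuts → VII.2; frozen → VII.2.2; for industrial use → VII.2.2.2. Scheduled 34%. Lindmar agreement on VII.2: RVC < 60%. → 34%.
Line C: nuts → VII.2; frozen → VII.2.2; in bulk → VII.2.2.3. Scheduled 27%. Lindmar agreement on VII.2: RVC < 60%. → 27%.
Sum: 7% + 34% + 27% = 68%.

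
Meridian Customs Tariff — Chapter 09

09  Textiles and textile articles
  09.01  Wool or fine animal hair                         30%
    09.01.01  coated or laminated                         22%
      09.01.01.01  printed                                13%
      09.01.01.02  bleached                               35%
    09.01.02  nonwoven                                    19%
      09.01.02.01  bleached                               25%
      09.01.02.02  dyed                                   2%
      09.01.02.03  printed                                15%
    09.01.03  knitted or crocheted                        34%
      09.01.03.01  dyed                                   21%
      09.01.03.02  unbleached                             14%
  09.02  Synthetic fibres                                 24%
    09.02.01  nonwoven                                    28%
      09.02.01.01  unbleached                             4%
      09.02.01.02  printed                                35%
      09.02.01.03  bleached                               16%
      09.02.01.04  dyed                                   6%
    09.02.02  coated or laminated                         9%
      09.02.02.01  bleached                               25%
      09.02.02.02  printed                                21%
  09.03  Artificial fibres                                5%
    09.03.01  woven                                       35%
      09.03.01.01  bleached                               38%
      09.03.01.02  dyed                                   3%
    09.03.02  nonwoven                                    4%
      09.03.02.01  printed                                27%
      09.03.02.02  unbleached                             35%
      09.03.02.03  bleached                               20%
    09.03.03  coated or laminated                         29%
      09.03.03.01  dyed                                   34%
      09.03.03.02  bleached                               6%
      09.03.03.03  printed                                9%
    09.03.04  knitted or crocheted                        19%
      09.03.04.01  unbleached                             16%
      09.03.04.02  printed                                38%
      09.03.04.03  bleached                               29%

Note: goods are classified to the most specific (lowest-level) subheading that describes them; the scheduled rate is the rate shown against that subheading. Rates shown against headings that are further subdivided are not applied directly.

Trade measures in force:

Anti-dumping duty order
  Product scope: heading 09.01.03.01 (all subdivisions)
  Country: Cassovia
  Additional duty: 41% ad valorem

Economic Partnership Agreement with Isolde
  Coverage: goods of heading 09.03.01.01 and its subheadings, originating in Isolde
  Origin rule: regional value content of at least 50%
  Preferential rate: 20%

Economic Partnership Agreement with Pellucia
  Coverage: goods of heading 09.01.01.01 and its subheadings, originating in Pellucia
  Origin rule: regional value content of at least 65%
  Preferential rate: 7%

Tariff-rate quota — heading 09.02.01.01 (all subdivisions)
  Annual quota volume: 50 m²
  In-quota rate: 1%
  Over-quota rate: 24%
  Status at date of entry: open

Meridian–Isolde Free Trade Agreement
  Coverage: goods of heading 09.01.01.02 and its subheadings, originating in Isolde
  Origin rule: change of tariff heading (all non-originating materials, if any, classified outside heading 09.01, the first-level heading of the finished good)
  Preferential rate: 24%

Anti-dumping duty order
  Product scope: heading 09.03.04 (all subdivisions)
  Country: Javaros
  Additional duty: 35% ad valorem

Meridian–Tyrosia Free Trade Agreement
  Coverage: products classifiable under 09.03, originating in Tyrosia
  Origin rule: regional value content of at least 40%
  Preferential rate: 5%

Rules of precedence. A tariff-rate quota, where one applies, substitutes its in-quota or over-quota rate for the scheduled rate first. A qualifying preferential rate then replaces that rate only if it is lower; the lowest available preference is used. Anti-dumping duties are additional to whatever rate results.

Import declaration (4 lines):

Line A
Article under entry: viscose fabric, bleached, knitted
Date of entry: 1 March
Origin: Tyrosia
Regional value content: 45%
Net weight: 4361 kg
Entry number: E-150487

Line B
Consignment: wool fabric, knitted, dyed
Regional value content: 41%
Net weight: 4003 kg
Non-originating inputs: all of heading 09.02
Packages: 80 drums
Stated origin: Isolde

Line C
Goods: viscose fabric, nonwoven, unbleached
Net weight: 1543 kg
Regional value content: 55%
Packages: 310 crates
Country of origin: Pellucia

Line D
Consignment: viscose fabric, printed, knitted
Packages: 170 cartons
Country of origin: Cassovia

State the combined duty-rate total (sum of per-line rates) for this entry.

99%

Line A: viscose → 09.03; knitted → 09.03.04; bleached → 09.03.04.03. Scheduled 29%. Tyrosia agreement on 09.03: RVC ≥ 40% → 5% available; preferential 5%. → 5%.
Line B: wool → 09.01; knitted → 09.01.03; dyed → 09.01.03.01. Scheduled 21%. Isolde agreement on 09.03.01.01: 09.01.03.01 not covered; Isolde agreement on 09.01.01.02: 09.01.03.01 not covered. → 21%.
Line C: viscose → 09.03; nonwoven → 09.03.02; unbleached → 09.03.02.02. Scheduled 35%. Pellucia agreement on 09.01.01.01: 09.03.02.02 not covered. → 35%.
Line D: viscose → 09.03; knitted → 09.03.04; printed → 09.03.04.02. Scheduled 38%. No special measure applies. → 38%.
Sum: 5% + 21% + 35% + 38% = 99%.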